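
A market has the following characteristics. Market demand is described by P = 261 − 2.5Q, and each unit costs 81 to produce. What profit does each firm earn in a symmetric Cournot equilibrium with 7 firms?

With 7 symmetric Cournot firms, each firm's FOC gives 261 − 20q = 81, so q = 9, Q = 7·9 = 63, and P = 103.5.
Each firm's profit = (103.5 − 81)·9 = 202.5.

π_i = 202.5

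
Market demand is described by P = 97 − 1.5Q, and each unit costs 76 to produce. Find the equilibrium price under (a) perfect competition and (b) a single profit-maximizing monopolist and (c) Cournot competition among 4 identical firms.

Perfect competition: P = MC = 76, so 97 − 1.5Q = 76 and Q = 14.
The monopolist equates marginal revenue to marginal cost: 97 − 3Q = 76, so Q = 7. From demand, P = 86.5.
In a 4-firm Cournot equilibrium, symmetry and the first-order condition give q = (97 − 76)/(7.5) = 2.8. So Q = 11.2 and P = 80.2.

Competition: P = 76; Monopoly: P = 86.5; Cournot: P = 80.2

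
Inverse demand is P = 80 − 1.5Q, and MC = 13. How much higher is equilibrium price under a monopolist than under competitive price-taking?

P rises by 33.5

Competitive firms price at marginal cost: P = 13, giving Q = 134/3.
The monopolist equates marginal revenue to marginal cost: 80 − 3Q = 13, so Q = 67/3. From demand, P = 46.5.
Change in equilibrium price: 46.5 − 13 = 33.5.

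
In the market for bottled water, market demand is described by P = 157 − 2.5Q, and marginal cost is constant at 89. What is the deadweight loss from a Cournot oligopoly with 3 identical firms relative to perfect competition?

DWL = 57.8

Competitive firms price at marginal cost: P = 89, giving Q = 27.2.
With 3 symmetric Cournot firms, each firm's FOC gives 157 − 10q = 89, so q = 6.8, Q = 3·6.8 = 20.4, and P = 106.
DWL is the triangle between Q = 20.4 and Q = 27.2: ½·(27.2 − 20.4)·(106 − 89) = 57.8.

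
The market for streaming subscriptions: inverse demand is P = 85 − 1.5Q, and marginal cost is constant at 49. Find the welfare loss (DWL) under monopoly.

Perfect competition: P = MC = 49, so 85 − 1.5Q = 49 and Q = 24.
The monopolist equates marginal revenue to marginal cost: 85 − 3Q = 49, so Q = 12. From demand, P = 67.
DWL is the triangle between Q = 12 and Q = 24: ½·(24 − 12)·(67 − 49) = 108.

DWL = 108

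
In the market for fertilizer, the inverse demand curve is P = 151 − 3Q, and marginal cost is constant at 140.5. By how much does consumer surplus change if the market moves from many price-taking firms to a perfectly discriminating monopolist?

CS falls by 18.375

Under competition P = MC = 140.5, so Q = (151 − 140.5)/3 = 3.5.
CS = ½·(151 − 140.5)·3.5 = 18.375.
Under first-degree price discrimination the firm charges each unit its demand price and produces up to where P = MC, i.e. Q = 3.5. Consumer surplus is zero; producer surplus equals total surplus.
CS = 0.
Change in consumer surplus: 0 − 18.375 = −18.375.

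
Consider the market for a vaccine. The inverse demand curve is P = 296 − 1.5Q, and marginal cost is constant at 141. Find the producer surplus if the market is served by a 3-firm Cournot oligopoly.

PS = 3003.125

In a 3-firm Cournot equilibrium, symmetry and the first-order condition give q = (296 − 141)/(6) = 155/6. So Q = 77.5 and P = 179.75.
PS = (179.75 − 141)·77.5 = 3003.125.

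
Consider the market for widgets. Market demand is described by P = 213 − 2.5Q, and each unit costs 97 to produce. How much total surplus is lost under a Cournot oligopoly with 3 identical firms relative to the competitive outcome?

DWL = 168.2

Perfect competition: P = MC = 97, so 213 − 2.5Q = 97 and Q = 46.4.
With 3 symmetric Cournot firms, each firm's FOC gives 213 − 10q = 97, so q = 11.6, Q = 3·11.6 = 34.8, and P = 126.
DWL is the triangle between Q = 34.8 and Q = 46.4: ½·(46.4 − 34.8)·(126 − 97) = 168.2.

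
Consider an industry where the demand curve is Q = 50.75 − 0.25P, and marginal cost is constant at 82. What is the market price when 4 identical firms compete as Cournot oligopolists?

P = 106.2

Inverting demand: P = 203 − 4Q.
With 4 symmetric Cournot firms, each firm's FOC gives 203 − 20q = 82, so q = 6.05, Q = 4·6.05 = 24.2, and P = 106.2.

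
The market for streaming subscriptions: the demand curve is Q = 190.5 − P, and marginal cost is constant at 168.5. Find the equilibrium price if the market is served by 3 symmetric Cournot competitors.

Inverting demand: P = 190.5 − Q.
Cournot with 3 identical firms: the symmetric best-response condition is 190.5 − 4q = 168.5. Each firm produces q = 5.5, total output Q = 16.5, price P = 174.

P = 174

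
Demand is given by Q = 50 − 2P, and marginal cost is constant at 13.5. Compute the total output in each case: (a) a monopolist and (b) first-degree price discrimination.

Monopoly: Q = 11.5; Perfect PD: Q = 23

Inverting demand: P = 25 − 0.5Q.
Monopoly sets MR = MC: 25 − Q = 13.5 ⇒ Q = 11.5, P = 25 − 0.5·11.5 = 19.25.
With perfect price discrimination, output is the efficient level Q = 23 (where demand meets MC), but every buyer pays their willingness to pay: CS = 0 and PS = total surplus.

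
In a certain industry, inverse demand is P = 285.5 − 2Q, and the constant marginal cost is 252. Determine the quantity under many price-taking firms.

Q = 16.75

Under competition P = MC = 252, so Q = (285.5 − 252)/2 = 16.75.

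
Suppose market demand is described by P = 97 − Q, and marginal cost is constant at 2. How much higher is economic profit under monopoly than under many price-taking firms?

Economic profit rises by 2256.25

Perfect competition: P = MC = 2, so 97 − Q = 2 and Q = 95.
Profit = (2 − 2)·95 = 0.
A monopolist chooses Q where MR = MC. MR = 97 − 2Q; setting this equal to 2 gives Q = 47.5 and P = 49.5.
Profit = (49.5 − 2)·47.5 = 2256.25.
Change in economic profit: 2256.25 − 0 = 2256.25.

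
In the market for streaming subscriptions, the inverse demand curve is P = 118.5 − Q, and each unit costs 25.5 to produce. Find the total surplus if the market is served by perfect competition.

TS = 4324.5

Perfect competition: P = MC = 25.5, so 118.5 − Q = 25.5 and Q = 93.
CS = ½·(118.5 − 25.5)·93 = 4324.5; PS = (25.5 − 25.5)·93 = 0; TS = 4324.5.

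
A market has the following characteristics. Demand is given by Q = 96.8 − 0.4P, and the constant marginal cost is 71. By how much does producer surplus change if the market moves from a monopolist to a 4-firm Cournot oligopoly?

Inverting demand: P = 242 − 2.5Q.
Monopoly sets MR = MC: 242 − 5Q = 71 ⇒ Q = 34.2, P = 242 − 2.5·34.2 = 156.5.
PS = (156.5 − 71)·34.2 = 2924.1.
With 4 symmetric Cournot firms, each firm's FOC gives 242 − 12.5q = 71, so q = 13.68, Q = 4·13.68 = 54.72, and P = 105.2.
PS = (105.2 − 71)·54.72 = 1871.424.
Change in producer surplus: 1871.424 − 2924.1 = −1052.676.

PS falls by 1052.676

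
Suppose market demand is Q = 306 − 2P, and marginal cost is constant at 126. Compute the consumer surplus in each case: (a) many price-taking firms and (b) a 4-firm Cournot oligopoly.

Competition: CS = 729; Cournot: CS = 466.56

Inverting demand: P = 153 − 0.5Q.
Perfect competition: P = MC = 126, so 153 − 0.5Q = 126 and Q = 54.
CS = ½·(153 − 126)·54 = 729.
With 4 symmetric Cournot firms, each firm's FOC gives 153 − 2.5q = 126, so q = 10.8, Q = 4·10.8 = 43.2, and P = 131.4.
CS = ½·(153 − 131.4)·43.2 = 466.56.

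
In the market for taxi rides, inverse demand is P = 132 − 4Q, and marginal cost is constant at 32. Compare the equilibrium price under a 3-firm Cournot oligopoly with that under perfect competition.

With 3 symmetric Cournot firms, each firm's FOC gives 132 − 16q = 32, so q = 6.25, Q = 3·6.25 = 18.75, and P = 57.
Under competition P = MC = 32, so Q = (132 − 32)/4 = 25.

Cournot: P = 57; Competition: P = 32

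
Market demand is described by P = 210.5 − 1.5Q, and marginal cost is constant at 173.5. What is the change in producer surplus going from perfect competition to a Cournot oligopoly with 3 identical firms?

PS rises by 171.125

Competitive firms price at marginal cost: P = 173.5, giving Q = 74/3.
PS = (173.5 − 173.5)·74/3 = 0.
With 3 symmetric Cournot firms, each firm's FOC gives 210.5 − 6q = 173.5, so q = 37/6, Q = 3·37/6 = 18.5, and P = 182.75.
PS = (182.75 − 173.5)·18.5 = 171.125.
Change in producer surplus: 171.125 − 0 = 171.125.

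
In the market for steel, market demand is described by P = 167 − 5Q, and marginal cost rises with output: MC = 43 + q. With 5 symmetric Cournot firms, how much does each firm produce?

Cournot with 5 identical firms: the symmetric best-response condition is 167 − 30q = 43 + q. Each firm produces q = 4, total output Q = 20, price P = 67.

q_i = 4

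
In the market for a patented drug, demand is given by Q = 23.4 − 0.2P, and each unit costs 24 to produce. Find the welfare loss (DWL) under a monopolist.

Inverting demand: P = 117 − 5Q.
Competitive firms price at marginal cost: P = 24, giving Q = 18.6.
A monopolist chooses Q where MR = MC. MR = 117 − 10Q; setting this equal to 24 gives Q = 9.3 and P = 70.5.
DWL is the triangle between Q = 9.3 and Q = 18.6: ½·(18.6 − 9.3)·(70.5 − 24) = 216.225.

DWL = 216.225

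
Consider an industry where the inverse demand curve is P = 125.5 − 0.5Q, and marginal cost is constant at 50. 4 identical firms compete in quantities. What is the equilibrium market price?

P = 65.1

Cournot with 4 identical firms: the symmetric best-response condition is 125.5 − 2.5q = 50. Each firm produces q = 30.2, total output Q = 120.8, price P = 65.1.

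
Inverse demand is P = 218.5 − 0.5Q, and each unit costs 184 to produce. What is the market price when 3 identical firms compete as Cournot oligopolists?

With 3 symmetric Cournot firms, each firm's FOC gives 218.5 − 2q = 184, so q = 17.25, Q = 3·17.25 = 51.75, and P = 192.625.

P = 192.625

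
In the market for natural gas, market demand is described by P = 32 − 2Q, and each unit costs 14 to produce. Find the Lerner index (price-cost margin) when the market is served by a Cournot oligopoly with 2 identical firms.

Cournot with 2 identical firms: the symmetric best-response condition is 32 − 6q = 14. Each firm produces q = 3, total output Q = 6, price P = 20.
Lerner index = (P − MC)/P = (20 − 14)/20 = 0.3.

Lerner index = 0.3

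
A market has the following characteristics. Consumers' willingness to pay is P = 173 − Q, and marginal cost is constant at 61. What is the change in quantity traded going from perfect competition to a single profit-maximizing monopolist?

Q falls by 56

Perfect competition: P = MC = 61, so 173 − Q = 61 and Q = 112.
Monopoly sets MR = MC: 173 − 2Q = 61 ⇒ Q = 56, P = 173 − 56 = 117.
Change in quantity traded: 56 − 112 = −56.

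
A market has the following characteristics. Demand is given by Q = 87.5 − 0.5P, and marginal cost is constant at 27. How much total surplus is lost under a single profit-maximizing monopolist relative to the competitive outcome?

Inverting demand: P = 175 − 2Q.
Under competition P = MC = 27, so Q = (175 − 27)/2 = 74.
The monopolist equates marginal revenue to marginal cost: 175 − 4Q = 27, so Q = 37. From demand, P = 101.
DWL is the triangle between Q = 37 and Q = 74: ½·(74 − 37)·(101 − 27) = 1369.

DWL = 1369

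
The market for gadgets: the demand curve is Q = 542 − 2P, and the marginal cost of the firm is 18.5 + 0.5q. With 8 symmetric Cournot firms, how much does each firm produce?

Inverting demand: P = 271 − 0.5Q.
With 8 symmetric Cournot firms, each firm's FOC gives 271 − 4.5q = 18.5 + 0.5q, so q = 50.5, Q = 8·50.5 = 404, and P = 69.

q_i = 50.5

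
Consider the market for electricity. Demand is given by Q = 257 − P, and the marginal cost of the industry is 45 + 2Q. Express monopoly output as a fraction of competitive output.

Inverting demand: P = 257 − Q.
Monopoly sets MR = MC: 257 − 2Q = 45 + 2Q ⇒ Q = 53, P = 257 − 53 = 204.
Under competition P = MC: 257 − Q = 45 + 2Q ⇒ Q = 212/3, P = 559/3.
Ratio Q_m/Q_c = 53/(212/3) = 0.75.

Q_m/Q_c = 0.75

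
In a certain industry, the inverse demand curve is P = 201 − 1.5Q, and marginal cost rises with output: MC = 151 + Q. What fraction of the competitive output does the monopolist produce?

Monopoly sets MR = MC: 201 − 3Q = 151 + Q ⇒ Q = 12.5, P = 201 − 1.5·12.5 = 182.25.
Under competition P = MC: 201 − 1.5Q = 151 + Q ⇒ Q = 20, P = 171.
Ratio Q_m/Q_c = 12.5/20 = 0.625.

Q_m/Q_c = 0.625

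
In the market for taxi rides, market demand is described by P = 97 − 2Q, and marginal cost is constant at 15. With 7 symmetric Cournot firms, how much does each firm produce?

In a 7-firm Cournot equilibrium, symmetry and the first-order condition give q = (97 − 15)/(16) = 5.125. So Q = 35.875 and P = 25.25.

q_i = 5.125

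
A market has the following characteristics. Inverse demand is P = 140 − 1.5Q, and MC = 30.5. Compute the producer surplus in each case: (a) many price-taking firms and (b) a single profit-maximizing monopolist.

Competition: PS = 0; Monopoly: PS = 1998.375

Competitive firms price at marginal cost: P = 30.5, giving Q = 73.
PS = (30.5 − 30.5)·73 = 0.
The monopolist equates marginal revenue to marginal cost: 140 − 3Q = 30.5, so Q = 36.5. From demand, P = 85.25.
PS = (85.25 − 30.5)·36.5 = 1998.375.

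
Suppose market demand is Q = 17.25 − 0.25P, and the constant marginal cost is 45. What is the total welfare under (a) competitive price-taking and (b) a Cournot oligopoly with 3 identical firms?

Inverting demand: P = 69 − 4Q.
Under competition P = MC = 45, so Q = (69 − 45)/4 = 6.
CS = ½·(69 − 45)·6 = 72; PS = (45 − 45)·6 = 0; TS = 72.
In a 3-firm Cournot equilibrium, symmetry and the first-order condition give q = (69 − 45)/(16) = 1.5. So Q = 4.5 and P = 51.
CS = ½·(69 − 51)·4.5 = 40.5; PS = (51 − 45)·4.5 = 27; TS = 67.5.

Competition: TS = 72; Cournot: TS = 67.5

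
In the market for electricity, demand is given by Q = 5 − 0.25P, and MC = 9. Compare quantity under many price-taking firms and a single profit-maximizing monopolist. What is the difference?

Quantity falls by 1.375

Inverting demand: P = 20 − 4Q.
Perfect competition: P = MC = 9, so 20 − 4Q = 9 and Q = 2.75.
Monopoly sets MR = MC: 20 − 8Q = 9 ⇒ Q = 1.375, P = 20 − 4·1.375 = 14.5.
Change in quantity: 1.375 − 2.75 = −1.375.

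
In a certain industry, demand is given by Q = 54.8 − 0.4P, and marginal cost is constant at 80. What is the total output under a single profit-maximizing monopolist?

Q = 11.4

Inverting demand: P = 137 − 2.5Q.
The monopolist equates marginal revenue to marginal cost: 137 − 5Q = 80, so Q = 11.4. From demand, P = 108.5.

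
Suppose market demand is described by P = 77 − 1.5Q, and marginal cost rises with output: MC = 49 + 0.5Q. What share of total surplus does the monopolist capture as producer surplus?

The monopolist equates marginal revenue to marginal cost: 77 − 3Q = 49 + 0.5Q, so Q = 8. From demand, P = 65.
CS = ½·(77 − 65)·8 = 48.
PS = P·Q − VC(Q) = 65·8 − (49·8 + ½·0.5·8²) = 112.
Share captured = PS/TS = 112/160 = 0.7.

PS/TS = 0.7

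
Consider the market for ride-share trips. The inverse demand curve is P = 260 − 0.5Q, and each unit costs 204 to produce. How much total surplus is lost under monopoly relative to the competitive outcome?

DWL = 784

Under competition P = MC = 204, so Q = (260 − 204)/0.5 = 112.
The monopolist equates marginal revenue to marginal cost: 260 − Q = 204, so Q = 56. From demand, P = 232.
DWL is the triangle between Q = 56 and Q = 112: ½·(112 − 56)·(232 − 204) = 784.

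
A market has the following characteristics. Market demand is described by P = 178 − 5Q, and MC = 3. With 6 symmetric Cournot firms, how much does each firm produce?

In a 6-firm Cournot equilibrium, symmetry and the first-order condition give q = (178 − 3)/(35) = 5. So Q = 30 and P = 28.

q_i = 5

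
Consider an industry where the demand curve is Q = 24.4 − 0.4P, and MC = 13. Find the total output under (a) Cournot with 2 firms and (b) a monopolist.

Cournot: Q = 12.8; Monopoly: Q = 9.6

Inverting demand: P = 61 − 2.5Q.
In a 2-firm Cournot equilibrium, symmetry and the first-order condition give q = (61 − 13)/(7.5) = 6.4. So Q = 12.8 and P = 29.
A monopolist chooses Q where MR = MC. MR = 61 − 5Q; setting this equal to 13 gives Q = 9.6 and P = 37.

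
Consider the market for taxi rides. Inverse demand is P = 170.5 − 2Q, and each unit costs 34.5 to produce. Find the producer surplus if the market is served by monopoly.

A monopolist chooses Q where MR = MC. MR = 170.5 − 4Q; setting this equal to 34.5 gives Q = 34 and P = 102.5.
PS = (102.5 − 34.5)·34 = 2312.

PS = 2312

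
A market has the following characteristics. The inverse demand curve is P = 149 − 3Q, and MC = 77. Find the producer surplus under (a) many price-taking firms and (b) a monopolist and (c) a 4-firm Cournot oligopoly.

Competitive firms price at marginal cost: P = 77, giving Q = 24.
PS = (77 − 77)·24 = 0.
Monopoly sets MR = MC: 149 − 6Q = 77 ⇒ Q = 12, P = 149 − 3·12 = 113.
PS = (113 − 77)·12 = 432.
With 4 symmetric Cournot firms, each firm's FOC gives 149 − 15q = 77, so q = 4.8, Q = 4·4.8 = 19.2, and P = 91.4.
PS = (91.4 − 77)·19.2 = 276.48.

Competition: PS = 0; Monopoly: PS = 432; Cournot: PS = 276.48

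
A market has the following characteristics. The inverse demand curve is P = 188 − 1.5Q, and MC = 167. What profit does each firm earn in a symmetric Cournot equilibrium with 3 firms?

π_i = 18.375

With 3 symmetric Cournot firms, each firm's FOC gives 188 − 6q = 167, so q = 3.5, Q = 3·3.5 = 10.5, and P = 172.25.
Each firm's profit = (172.25 − 167)·3.5 = 18.375.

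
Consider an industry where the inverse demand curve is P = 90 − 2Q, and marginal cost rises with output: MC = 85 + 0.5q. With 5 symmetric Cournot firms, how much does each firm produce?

q_i = 0.4

With 5 symmetric Cournot firms, each firm's FOC gives 90 − 12q = 85 + 0.5q, so q = 0.4, Q = 5·0.4 = 2, and P = 86.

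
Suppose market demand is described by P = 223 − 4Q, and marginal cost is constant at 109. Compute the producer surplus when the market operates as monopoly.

The monopolist equates marginal revenue to marginal cost: 223 − 8Q = 109, so Q = 14.25. From demand, P = 166.
PS = (166 − 109)·14.25 = 812.25.

PS = 812.25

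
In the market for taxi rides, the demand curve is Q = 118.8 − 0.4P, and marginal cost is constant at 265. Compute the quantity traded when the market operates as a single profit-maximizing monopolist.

Q = 6.4

Inverting demand: P = 297 − 2.5Q.
Monopoly sets MR = MC: 297 − 5Q = 265 ⇒ Q = 6.4, P = 297 − 2.5·6.4 = 281.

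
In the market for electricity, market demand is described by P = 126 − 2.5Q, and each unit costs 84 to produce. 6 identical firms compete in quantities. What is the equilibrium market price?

P = 90

Cournot with 6 identical firms: the symmetric best-response condition is 126 − 17.5q = 84. Each firm produces q = 2.4, total output Q = 14.4, price P = 90.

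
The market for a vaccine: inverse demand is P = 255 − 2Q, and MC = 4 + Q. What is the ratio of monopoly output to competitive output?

Q_m/Q_c = 0.6

Monopoly sets MR = MC: 255 − 4Q = 4 + Q ⇒ Q = 50.2, P = 255 − 2·50.2 = 154.6.
Under competition P = MC: 255 − 2Q = 4 + Q ⇒ Q = 251/3, P = 263/3.
Ratio Q_m/Q_c = 50.2/(251/3) = 0.6.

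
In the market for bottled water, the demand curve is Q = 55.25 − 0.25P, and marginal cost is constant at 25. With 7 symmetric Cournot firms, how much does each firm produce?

Inverting demand: P = 221 − 4Q.
With 7 symmetric Cournot firms, each firm's FOC gives 221 − 32q = 25, so q = 6.125, Q = 7·6.125 = 42.875, and P = 49.5.

q_i = 6.125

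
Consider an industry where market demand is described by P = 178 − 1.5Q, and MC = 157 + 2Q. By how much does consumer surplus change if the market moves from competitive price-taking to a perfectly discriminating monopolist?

Competitive equilibrium sets price equal to marginal cost: 178 − 1.5Q = 157 + 2Q, so Q = 6 and P = 169.
CS = ½·(178 − 169)·6 = 27.
With perfect price discrimination, output is the efficient level Q = 6 (where demand meets MC), but every buyer pays their willingness to pay: CS = 0 and PS = total surplus.
CS = 0.
Change in consumer surplus: 0 − 27 = −27.

Consumer surplus falls by 27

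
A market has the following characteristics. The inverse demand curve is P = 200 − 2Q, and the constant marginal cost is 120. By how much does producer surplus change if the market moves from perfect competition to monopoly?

Perfect competition: P = MC = 120, so 200 − 2Q = 120 and Q = 40.
PS = (120 − 120)·40 = 0.
Monopoly sets MR = MC: 200 − 4Q = 120 ⇒ Q = 20, P = 200 − 2·20 = 160.
PS = (160 − 120)·20 = 800.
Change in producer surplus: 800 − 0 = 800.

PS rises by 800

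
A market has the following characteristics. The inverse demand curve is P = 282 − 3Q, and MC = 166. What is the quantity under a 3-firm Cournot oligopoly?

Q = 29

In a 3-firm Cournot equilibrium, symmetry and the first-order condition give q = (282 − 166)/(12) = 29/3. So Q = 29 and P = 195.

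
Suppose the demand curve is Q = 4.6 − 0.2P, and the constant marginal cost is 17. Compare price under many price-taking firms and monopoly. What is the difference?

Inverting demand: P = 23 − 5Q.
Perfect competition: P = MC = 17, so 23 − 5Q = 17 and Q = 1.2.
The monopolist equates marginal revenue to marginal cost: 23 − 10Q = 17, so Q = 0.6. From demand, P = 20.
Change in price: 20 − 17 = 3.

Price rises by 3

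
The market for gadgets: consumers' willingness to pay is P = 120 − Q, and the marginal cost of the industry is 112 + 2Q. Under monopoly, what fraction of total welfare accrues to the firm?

The monopolist equates marginal revenue to marginal cost: 120 − 2Q = 112 + 2Q, so Q = 2. From demand, P = 118.
CS = ½·(120 − 118)·2 = 2.
PS = P·Q − VC(Q) = 118·2 − (112·2 + ½·2·2²) = 8.
Share captured = PS/TS = 8/10 = 0.8.

PS/TS = 0.8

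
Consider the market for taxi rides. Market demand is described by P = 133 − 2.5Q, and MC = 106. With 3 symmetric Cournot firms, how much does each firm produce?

With 3 symmetric Cournot firms, each firm's FOC gives 133 − 10q = 106, so q = 2.7, Q = 3·2.7 = 8.1, and P = 112.75.

q_i = 2.7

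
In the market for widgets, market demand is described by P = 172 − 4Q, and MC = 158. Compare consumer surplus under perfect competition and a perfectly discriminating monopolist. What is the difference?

Competitive firms price at marginal cost: P = 158, giving Q = 3.5.
CS = ½·(172 − 158)·3.5 = 24.5.
A perfectly discriminating monopolist sells every unit with P(Q) ≥ MC(Q), so output equals the competitive quantity Q = 3.5. Each buyer pays their reservation price, so CS = 0 and the firm captures all surplus.
CS = 0.
Change in consumer surplus: 0 − 24.5 = −24.5.

CS falls by 24.5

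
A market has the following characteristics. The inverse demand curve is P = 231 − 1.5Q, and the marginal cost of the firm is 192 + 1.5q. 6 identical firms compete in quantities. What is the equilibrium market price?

Cournot with 6 identical firms: the symmetric best-response condition is 231 − 10.5q = 192 + 1.5q. Each firm produces q = 3.25, total output Q = 19.5, price P = 201.75.

P = 201.75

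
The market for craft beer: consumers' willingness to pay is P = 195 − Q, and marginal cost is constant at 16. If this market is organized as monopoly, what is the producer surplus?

PS = 8010.25

A monopolist chooses Q where MR = MC. MR = 195 − 2Q; setting this equal to 16 gives Q = 89.5 and P = 105.5.
PS = (105.5 − 16)·89.5 = 8010.25.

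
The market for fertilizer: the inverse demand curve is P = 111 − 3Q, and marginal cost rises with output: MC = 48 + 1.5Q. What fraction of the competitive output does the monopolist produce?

The monopolist equates marginal revenue to marginal cost: 111 − 6Q = 48 + 1.5Q, so Q = 8.4. From demand, P = 85.8.
Under competition P = MC: 111 − 3Q = 48 + 1.5Q ⇒ Q = 14, P = 69.
Ratio Q_m/Q_c = 8.4/14 = 0.6.

Q_m/Q_c = 0.6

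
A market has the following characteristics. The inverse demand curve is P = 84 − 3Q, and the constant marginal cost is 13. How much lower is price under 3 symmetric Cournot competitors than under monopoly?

P falls by 17.75

Monopoly sets MR = MC: 84 − 6Q = 13 ⇒ Q = 71/6, P = 84 − 3·71/6 = 48.5.
Cournot with 3 identical firms: the symmetric best-response condition is 84 − 12q = 13. Each firm produces q = 71/12, total output Q = 17.75, price P = 30.75.
Change in price: 30.75 − 48.5 = −17.75.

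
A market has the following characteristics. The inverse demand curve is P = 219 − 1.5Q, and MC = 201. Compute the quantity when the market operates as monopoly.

Q = 6

A monopolist chooses Q where MR = MC. MR = 219 − 3Q; setting this equal to 201 gives Q = 6 and P = 210.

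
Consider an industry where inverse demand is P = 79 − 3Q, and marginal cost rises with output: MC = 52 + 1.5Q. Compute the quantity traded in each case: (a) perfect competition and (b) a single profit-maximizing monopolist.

Under competition P = MC: 79 − 3Q = 52 + 1.5Q ⇒ Q = 6, P = 61.
A monopolist chooses Q where MR = MC. MR = 79 − 6Q; setting this equal to 52 + 1.5Q gives Q = 3.6 and P = 68.2.

Competition: Q = 6; Monopoly: Q = 3.6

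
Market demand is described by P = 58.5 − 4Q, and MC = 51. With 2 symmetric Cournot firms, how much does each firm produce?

q_i = 0.625

Cournot with 2 identical firms: the symmetric best-response condition is 58.5 − 12q = 51. Each firm produces q = 0.625, total output Q = 1.25, price P = 53.5.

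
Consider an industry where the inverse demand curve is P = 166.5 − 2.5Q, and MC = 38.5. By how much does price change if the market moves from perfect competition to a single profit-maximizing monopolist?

Price rises by 64

Competitive firms price at marginal cost: P = 38.5, giving Q = 51.2.
Monopoly sets MR = MC: 166.5 − 5Q = 38.5 ⇒ Q = 25.6, P = 166.5 − 2.5·25.6 = 102.5.
Change in price: 102.5 − 38.5 = 64.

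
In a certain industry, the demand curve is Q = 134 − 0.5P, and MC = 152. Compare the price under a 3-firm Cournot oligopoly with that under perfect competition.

Inverting demand: P = 268 − 2Q.
Cournot with 3 identical firms: the symmetric best-response condition is 268 − 8q = 152. Each firm produces q = 14.5, total output Q = 43.5, price P = 181.
Perfect competition: P = MC = 152, so 268 − 2Q = 152 and Q = 58.

Cournot: P = 181; Competition: P = 152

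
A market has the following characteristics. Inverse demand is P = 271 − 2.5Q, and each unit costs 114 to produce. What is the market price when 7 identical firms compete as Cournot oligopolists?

Cournot with 7 identical firms: the symmetric best-response condition is 271 − 20q = 114. Each firm produces q = 7.85, total output Q = 54.95, price P = 133.625.

P = 133.625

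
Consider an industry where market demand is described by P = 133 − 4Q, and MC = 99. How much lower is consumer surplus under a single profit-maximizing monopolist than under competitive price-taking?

Under competition P = MC = 99, so Q = (133 − 99)/4 = 8.5.
CS = ½·(133 − 99)·8.5 = 144.5.
Monopoly sets MR = MC: 133 − 8Q = 99 ⇒ Q = 4.25, P = 133 − 4·4.25 = 116.
CS = ½·(133 − 116)·4.25 = 36.125.
Change in consumer surplus: 36.125 − 144.5 = −108.375.

Consumer surplus falls by 108.375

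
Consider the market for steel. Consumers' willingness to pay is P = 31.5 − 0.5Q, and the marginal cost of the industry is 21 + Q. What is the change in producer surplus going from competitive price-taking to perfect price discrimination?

Under competition P = MC: 31.5 − 0.5Q = 21 + Q ⇒ Q = 7, P = 28.
PS = P·Q − VC(Q) = 28·7 − (21·7 + ½·1·7²) = 24.5.
Under first-degree price discrimination the firm charges each unit its demand price and produces up to where P = MC, i.e. Q = 7. Consumer surplus is zero; producer surplus equals total surplus.
PS = ½·(31.5 − 21)·7 = 36.75.
Change in producer surplus: 36.75 − 24.5 = 12.25.

PS rises by 12.25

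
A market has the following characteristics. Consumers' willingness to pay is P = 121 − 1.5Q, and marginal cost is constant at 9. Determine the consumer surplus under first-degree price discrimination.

A perfectly discriminating monopolist sells every unit with P(Q) ≥ MC(Q), so output equals the competitive quantity Q = 224/3. Each buyer pays their reservation price, so CS = 0 and the firm captures all surplus.
CS = 0.

CS = 0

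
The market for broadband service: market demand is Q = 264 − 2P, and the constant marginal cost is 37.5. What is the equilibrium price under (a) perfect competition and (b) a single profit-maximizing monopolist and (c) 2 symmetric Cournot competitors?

Inverting demand: P = 132 − 0.5Q.
Competitive firms price at marginal cost: P = 37.5, giving Q = 189.
The monopolist equates marginal revenue to marginal cost: 132 − Q = 37.5, so Q = 94.5. From demand, P = 84.75.
With 2 symmetric Cournot firms, each firm's FOC gives 132 − 1.5q = 37.5, so q = 63, Q = 2·63 = 126, and P = 69.

Competition: P = 37.5; Monopoly: P = 84.75; Cournot: P = 69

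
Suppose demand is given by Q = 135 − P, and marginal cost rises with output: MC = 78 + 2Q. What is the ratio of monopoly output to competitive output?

Q_m/Q_c = 0.75

Inverting demand: P = 135 − Q.
Monopoly sets MR = MC: 135 − 2Q = 78 + 2Q ⇒ Q = 14.25, P = 135 − 14.25 = 120.75.
Competitive equilibrium sets price equal to marginal cost: 135 − Q = 78 + 2Q, so Q = 19 and P = 116.
Ratio Q_m/Q_c = 14.25/19 = 0.75.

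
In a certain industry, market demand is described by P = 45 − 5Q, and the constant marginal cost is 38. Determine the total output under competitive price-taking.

Under competition P = MC = 38, so Q = (45 − 38)/5 = 1.4.

Q = 1.4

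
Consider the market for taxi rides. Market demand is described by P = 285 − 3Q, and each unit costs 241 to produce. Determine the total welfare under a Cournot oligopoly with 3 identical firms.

Cournot with 3 identical firms: the symmetric best-response condition is 285 − 12q = 241. Each firm produces q = 11/3, total output Q = 11, price P = 252.
CS = ½·(285 − 252)·11 = 181.5; PS = (252 − 241)·11 = 121; TS = 302.5.

TS = 302.5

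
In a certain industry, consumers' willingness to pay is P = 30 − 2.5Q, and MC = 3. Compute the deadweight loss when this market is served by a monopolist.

DWL = 36.45

Competitive firms price at marginal cost: P = 3, giving Q = 10.8.
Monopoly sets MR = MC: 30 − 5Q = 3 ⇒ Q = 5.4, P = 30 − 2.5·5.4 = 16.5.
DWL is the triangle between Q = 5.4 and Q = 10.8: ½·(10.8 − 5.4)·(16.5 − 3) = 36.45.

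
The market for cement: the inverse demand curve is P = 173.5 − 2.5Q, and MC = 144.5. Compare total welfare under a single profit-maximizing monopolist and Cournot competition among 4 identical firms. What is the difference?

The monopolist equates marginal revenue to marginal cost: 173.5 − 5Q = 144.5, so Q = 5.8. From demand, P = 159.
CS = ½·(173.5 − 159)·5.8 = 42.05; PS = (159 − 144.5)·5.8 = 84.1; TS = 126.15.
In a 4-firm Cournot equilibrium, symmetry and the first-order condition give q = (173.5 − 144.5)/(12.5) = 2.32. So Q = 9.28 and P = 150.3.
CS = ½·(173.5 − 150.3)·9.28 = 107.648; PS = (150.3 − 144.5)·9.28 = 53.824; TS = 161.472.
Change in total welfare: 161.472 − 126.15 = 35.322.

Total welfare rises by 35.322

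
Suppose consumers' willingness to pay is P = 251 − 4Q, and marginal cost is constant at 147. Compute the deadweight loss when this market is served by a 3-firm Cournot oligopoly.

DWL = 84.5

Under competition P = MC = 147, so Q = (251 − 147)/4 = 26.
With 3 symmetric Cournot firms, each firm's FOC gives 251 − 16q = 147, so q = 6.5, Q = 3·6.5 = 19.5, and P = 173.
DWL is the triangle between Q = 19.5 and Q = 26: ½·(26 − 19.5)·(173 − 147) = 84.5.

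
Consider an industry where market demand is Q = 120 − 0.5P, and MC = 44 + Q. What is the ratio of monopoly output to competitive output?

Q_m/Q_c = 0.6

Inverting demand: P = 240 − 2Q.
Monopoly sets MR = MC: 240 − 4Q = 44 + Q ⇒ Q = 39.2, P = 240 − 2·39.2 = 161.6.
Competitive equilibrium sets price equal to marginal cost: 240 − 2Q = 44 + Q, so Q = 196/3 and P = 328/3.
Ratio Q_m/Q_c = 39.2/(196/3) = 0.6.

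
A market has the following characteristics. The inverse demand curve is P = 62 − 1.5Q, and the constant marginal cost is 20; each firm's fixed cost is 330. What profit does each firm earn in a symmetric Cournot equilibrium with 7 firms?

With 7 symmetric Cournot firms, each firm's FOC gives 62 − 12q = 20, so q = 3.5, Q = 7·3.5 = 24.5, and P = 25.25.
Each firm's profit = (25.25 − 20)·3.5 − 330 = −311.625.

π_i = −311.625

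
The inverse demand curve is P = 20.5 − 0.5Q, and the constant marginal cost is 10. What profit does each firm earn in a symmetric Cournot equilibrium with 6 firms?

With 6 symmetric Cournot firms, each firm's FOC gives 20.5 − 3.5q = 10, so q = 3, Q = 6·3 = 18, and P = 11.5.
Each firm's profit = (11.5 − 10)·3 = 4.5.

π_i = 4.5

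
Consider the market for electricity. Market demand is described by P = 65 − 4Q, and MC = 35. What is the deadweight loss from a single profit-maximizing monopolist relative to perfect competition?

DWL = 28.125

Competitive firms price at marginal cost: P = 35, giving Q = 7.5.
The monopolist equates marginal revenue to marginal cost: 65 − 8Q = 35, so Q = 3.75. From demand, P = 50.
DWL is the triangle between Q = 3.75 and Q = 7.5: ½·(7.5 − 3.75)·(50 − 35) = 28.125.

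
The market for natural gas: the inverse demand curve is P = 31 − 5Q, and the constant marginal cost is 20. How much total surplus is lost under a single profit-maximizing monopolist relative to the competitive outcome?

Perfect competition: P = MC = 20, so 31 − 5Q = 20 and Q = 2.2.
The monopolist equates marginal revenue to marginal cost: 31 − 10Q = 20, so Q = 1.1. From demand, P = 25.5.
DWL is the triangle between Q = 1.1 and Q = 2.2: ½·(2.2 − 1.1)·(25.5 − 20) = 3.025.

DWL = 3.025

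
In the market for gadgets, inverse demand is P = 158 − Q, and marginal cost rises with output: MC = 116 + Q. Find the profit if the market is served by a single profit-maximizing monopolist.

The monopolist equates marginal revenue to marginal cost: 158 − 2Q = 116 + Q, so Q = 14. From demand, P = 144.
Profit = 144·14 − (116·14 + ½·1·14²) = 294.

Profit = 294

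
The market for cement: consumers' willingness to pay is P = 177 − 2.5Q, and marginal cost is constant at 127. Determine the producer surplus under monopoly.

PS = 250

Monopoly sets MR = MC: 177 − 5Q = 127 ⇒ Q = 10, P = 177 − 2.5·10 = 152.
PS = (152 − 127)·10 = 250.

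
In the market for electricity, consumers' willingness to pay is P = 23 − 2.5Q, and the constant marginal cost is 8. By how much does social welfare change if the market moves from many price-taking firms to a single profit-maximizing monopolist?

Competitive firms price at marginal cost: P = 8, giving Q = 6.
CS = ½·(23 − 8)·6 = 45; PS = (8 − 8)·6 = 0; TS = 45.
A monopolist chooses Q where MR = MC. MR = 23 − 5Q; setting this equal to 8 gives Q = 3 and P = 15.5.
CS = ½·(23 − 15.5)·3 = 11.25; PS = (15.5 − 8)·3 = 22.5; TS = 33.75.
Change in social welfare: 33.75 − 45 = −11.25.

TS falls by 11.25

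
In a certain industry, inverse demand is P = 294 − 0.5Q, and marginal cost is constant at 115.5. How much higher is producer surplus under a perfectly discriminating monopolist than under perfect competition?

Producer surplus rises by 31862.25

Perfect competition: P = MC = 115.5, so 294 − 0.5Q = 115.5 and Q = 357.
PS = (115.5 − 115.5)·357 = 0.
A perfectly discriminating monopolist sells every unit with P(Q) ≥ MC(Q), so output equals the competitive quantity Q = 357. Each buyer pays their reservation price, so CS = 0 and the firm captures all surplus.
PS = ½·(294 − 115.5)·357 = 31862.25.
Change in producer surplus: 31862.25 − 0 = 31862.25.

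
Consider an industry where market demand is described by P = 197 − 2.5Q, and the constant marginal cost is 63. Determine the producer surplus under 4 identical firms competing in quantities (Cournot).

In a 4-firm Cournot equilibrium, symmetry and the first-order condition give q = (197 − 63)/(12.5) = 10.72. So Q = 42.88 and P = 89.8.
PS = (89.8 − 63)·42.88 = 1149.184.

PS = 1149.184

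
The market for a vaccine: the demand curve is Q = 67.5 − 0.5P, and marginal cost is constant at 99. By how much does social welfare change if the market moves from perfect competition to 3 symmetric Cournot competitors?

Inverting demand: P = 135 − 2Q.
Perfect competition: P = MC = 99, so 135 − 2Q = 99 and Q = 18.
CS = ½·(135 − 99)·18 = 324; PS = (99 − 99)·18 = 0; TS = 324.
With 3 symmetric Cournot firms, each firm's FOC gives 135 − 8q = 99, so q = 4.5, Q = 3·4.5 = 13.5, and P = 108.
CS = ½·(135 − 108)·13.5 = 182.25; PS = (108 − 99)·13.5 = 121.5; TS = 303.75.
Change in social welfare: 303.75 − 324 = −20.25.

TS falls by 20.25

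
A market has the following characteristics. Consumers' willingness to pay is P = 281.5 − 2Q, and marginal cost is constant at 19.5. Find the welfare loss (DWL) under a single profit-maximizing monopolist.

DWL = 4290.25

Competitive firms price at marginal cost: P = 19.5, giving Q = 131.
A monopolist chooses Q where MR = MC. MR = 281.5 − 4Q; setting this equal to 19.5 gives Q = 65.5 and P = 150.5.
DWL is the triangle between Q = 65.5 and Q = 131: ½·(131 − 65.5)·(150.5 − 19.5) = 4290.25.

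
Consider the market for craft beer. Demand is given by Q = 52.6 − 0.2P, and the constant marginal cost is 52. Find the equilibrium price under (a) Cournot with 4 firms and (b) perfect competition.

Inverting demand: P = 263 − 5Q.
In a 4-firm Cournot equilibrium, symmetry and the first-order condition give q = (263 − 52)/(25) = 8.44. So Q = 33.76 and P = 94.2.
Competitive firms price at marginal cost: P = 52, giving Q = 42.2.

Cournot: P = 94.2; Competition: P = 52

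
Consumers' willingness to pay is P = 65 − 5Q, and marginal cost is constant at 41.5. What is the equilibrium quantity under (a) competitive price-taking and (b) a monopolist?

Under competition P = MC = 41.5, so Q = (65 − 41.5)/5 = 4.7.
A monopolist chooses Q where MR = MC. MR = 65 − 10Q; setting this equal to 41.5 gives Q = 2.35 and P = 53.25.

Competition: Q = 4.7; Monopoly: Q = 2.35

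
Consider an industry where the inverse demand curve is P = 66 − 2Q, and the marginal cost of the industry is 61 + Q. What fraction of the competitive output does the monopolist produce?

Q_m/Q_c = 0.6

A monopolist chooses Q where MR = MC. MR = 66 − 4Q; setting this equal to 61 + Q gives Q = 1 and P = 64.
Competitive equilibrium sets price equal to marginal cost: 66 − 2Q = 61 + Q, so Q = 5/3 and P = 188/3.
Ratio Q_m/Q_c = 1/(5/3) = 0.6.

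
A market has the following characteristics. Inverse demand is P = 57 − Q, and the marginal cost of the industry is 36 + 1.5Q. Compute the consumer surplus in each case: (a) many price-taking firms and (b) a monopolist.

Competition: CS = 35.28; Monopoly: CS = 18

Under competition P = MC: 57 − Q = 36 + 1.5Q ⇒ Q = 8.4, P = 48.6.
CS = ½·(57 − 48.6)·8.4 = 35.28.
A monopolist chooses Q where MR = MC. MR = 57 − 2Q; setting this equal to 36 + 1.5Q gives Q = 6 and P = 51.
CS = ½·(57 − 51)·6 = 18.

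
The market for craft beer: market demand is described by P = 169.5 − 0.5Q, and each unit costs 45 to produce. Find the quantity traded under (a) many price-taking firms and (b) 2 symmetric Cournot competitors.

Under competition P = MC = 45, so Q = (169.5 − 45)/0.5 = 249.
Cournot with 2 identical firms: the symmetric best-response condition is 169.5 − 1.5q = 45. Each firm produces q = 83, total output Q = 166, price P = 86.5.

Competition: Q = 249; Cournot: Q = 166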